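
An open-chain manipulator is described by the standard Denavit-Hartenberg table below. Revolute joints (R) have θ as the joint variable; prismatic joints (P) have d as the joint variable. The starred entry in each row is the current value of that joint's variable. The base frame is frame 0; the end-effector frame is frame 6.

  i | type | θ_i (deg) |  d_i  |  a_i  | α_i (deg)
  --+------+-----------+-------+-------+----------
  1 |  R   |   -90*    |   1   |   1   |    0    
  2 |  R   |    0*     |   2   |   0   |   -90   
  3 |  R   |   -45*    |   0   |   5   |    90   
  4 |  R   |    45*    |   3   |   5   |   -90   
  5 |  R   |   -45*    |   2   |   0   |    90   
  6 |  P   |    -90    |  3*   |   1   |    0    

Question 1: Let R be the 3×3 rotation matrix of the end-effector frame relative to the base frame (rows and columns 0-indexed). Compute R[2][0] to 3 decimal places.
End-effector x-axis (col 0 of R) = (-0.7071,-0.5000,0.5000)
R[2][0] = 0.5000

0.500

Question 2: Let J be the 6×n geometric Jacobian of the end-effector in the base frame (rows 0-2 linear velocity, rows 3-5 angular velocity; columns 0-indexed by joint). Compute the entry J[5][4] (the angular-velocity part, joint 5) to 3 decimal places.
axis z_4 = (0.7071,0.5000,-0.5000); lever o_n−o_4 = (-0.7929,3.0607,-0.0607)
cross product → J_v[:, 4] = (1.5000,0.4393,2.5607)
J_ω[:, 4] = z_4
entry J[5][4] = -0.5000

-0.500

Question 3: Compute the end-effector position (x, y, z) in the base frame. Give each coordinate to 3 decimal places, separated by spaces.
2.743 -1.854 11.096

after link 1: o_1 = (0.0000, -1.0000, 1.0000)
after link 2: o_2 = (0.0000, -1.0000, 3.0000)
after link 3: o_3 = (0.0000, -4.5355, 6.5355)
after link 4: o_4 = (3.5355, -4.9142, 11.1569)
after link 5: o_5 = (4.9497, -3.9142, 10.1569)
after link 6: o_6 = (2.7426, -1.8536, 11.0962)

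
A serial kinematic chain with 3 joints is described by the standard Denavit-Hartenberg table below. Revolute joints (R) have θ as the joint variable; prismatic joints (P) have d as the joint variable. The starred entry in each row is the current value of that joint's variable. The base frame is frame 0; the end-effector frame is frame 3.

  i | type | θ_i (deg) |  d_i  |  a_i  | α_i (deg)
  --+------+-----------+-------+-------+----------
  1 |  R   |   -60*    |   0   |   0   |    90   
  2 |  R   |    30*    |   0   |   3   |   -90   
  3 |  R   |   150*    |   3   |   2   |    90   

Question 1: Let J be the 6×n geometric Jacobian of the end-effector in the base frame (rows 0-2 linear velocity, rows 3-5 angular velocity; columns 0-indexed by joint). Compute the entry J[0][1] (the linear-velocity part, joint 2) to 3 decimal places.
-1.616

axis z_1 = (-0.8660,-0.5000,0.0000); lever o_n−o_1 = (0.6651,0.8481,3.2321)
cross product → J_v[:, 1] = (-1.6160,2.7990,-0.4019)
J_ω[:, 1] = z_1
entry J[0][1] = -1.6160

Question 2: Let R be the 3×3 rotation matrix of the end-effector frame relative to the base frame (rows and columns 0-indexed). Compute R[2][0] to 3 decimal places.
End-effector x-axis (col 0 of R) = (0.0580,0.8995,-0.4330)
R[2][0] = -0.4330

-0.433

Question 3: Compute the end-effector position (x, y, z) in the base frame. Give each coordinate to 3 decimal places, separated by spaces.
after link 1: o_1 = (0.0000, 0.0000, 0.0000)
after link 2: o_2 = (1.2990, -2.2500, 1.5000)
after link 3: o_3 = (0.6651, 0.8481, 3.2321)

0.665 0.848 3.232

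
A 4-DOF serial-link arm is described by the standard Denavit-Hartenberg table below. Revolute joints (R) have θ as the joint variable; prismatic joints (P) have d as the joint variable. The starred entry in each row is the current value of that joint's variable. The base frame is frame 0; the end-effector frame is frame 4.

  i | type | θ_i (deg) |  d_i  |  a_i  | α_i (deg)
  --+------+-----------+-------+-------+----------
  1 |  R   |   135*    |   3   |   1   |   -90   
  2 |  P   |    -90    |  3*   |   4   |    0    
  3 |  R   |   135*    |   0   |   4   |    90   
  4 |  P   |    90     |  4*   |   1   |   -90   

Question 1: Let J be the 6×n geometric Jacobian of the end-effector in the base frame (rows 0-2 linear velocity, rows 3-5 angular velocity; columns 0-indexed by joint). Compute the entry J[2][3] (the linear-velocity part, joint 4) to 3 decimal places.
prismatic axis z_3 = (-0.5000,0.5000,0.7071)
J_v[:, 3] = z_3; J_ω[:, 3] = (0,0,0)
entry J[2][3] = 0.7071

0.707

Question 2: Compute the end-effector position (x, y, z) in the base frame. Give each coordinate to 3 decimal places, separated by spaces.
-7.536 1.879 7.000

after link 1: o_1 = (-0.7071, 0.7071, 3.0000)
after link 2: o_2 = (-2.8284, -1.4142, 7.0000)
after link 3: o_3 = (-4.8284, 0.5858, 4.1716)
after link 4: o_4 = (-7.5355, 1.8787, 7.0000)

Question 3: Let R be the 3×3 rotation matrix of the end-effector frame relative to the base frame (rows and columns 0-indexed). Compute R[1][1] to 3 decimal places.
End-effector y-axis (col 1 of R) = (0.5000,-0.5000,-0.7071)
R[1][1] = -0.5000

-0.500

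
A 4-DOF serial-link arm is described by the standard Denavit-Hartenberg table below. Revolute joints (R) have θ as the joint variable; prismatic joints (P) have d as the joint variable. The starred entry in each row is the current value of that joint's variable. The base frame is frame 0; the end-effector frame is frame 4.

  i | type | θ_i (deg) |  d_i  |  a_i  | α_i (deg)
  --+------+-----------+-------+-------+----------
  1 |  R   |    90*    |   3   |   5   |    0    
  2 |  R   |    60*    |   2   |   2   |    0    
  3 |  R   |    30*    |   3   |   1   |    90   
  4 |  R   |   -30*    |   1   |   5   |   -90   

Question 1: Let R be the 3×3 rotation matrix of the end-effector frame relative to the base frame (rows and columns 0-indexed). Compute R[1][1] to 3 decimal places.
-1.000

End-effector y-axis (col 1 of R) = (-0.0000,-1.0000,-0.0000)
R[1][1] = -1.0000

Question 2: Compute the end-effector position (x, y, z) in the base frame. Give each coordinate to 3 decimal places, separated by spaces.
-7.062 7.000 5.500

after link 1: o_1 = (0.0000, 5.0000, 3.0000)
after link 2: o_2 = (-1.7321, 6.0000, 5.0000)
after link 3: o_3 = (-2.7321, 6.0000, 8.0000)
after link 4: o_4 = (-7.0622, 7.0000, 5.5000)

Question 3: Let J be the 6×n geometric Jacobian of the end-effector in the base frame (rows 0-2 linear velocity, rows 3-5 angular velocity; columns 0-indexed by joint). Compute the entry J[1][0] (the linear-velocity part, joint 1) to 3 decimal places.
axis z_0 = ẑ; lever o_n−o_0 = (-7.0622,7.0000,5.5000)
cross product → J_v[:, 0] = (-7.0000,-7.0622,0.0000)
J_ω[:, 0] = z_0
entry J[1][0] = -7.0622

-7.062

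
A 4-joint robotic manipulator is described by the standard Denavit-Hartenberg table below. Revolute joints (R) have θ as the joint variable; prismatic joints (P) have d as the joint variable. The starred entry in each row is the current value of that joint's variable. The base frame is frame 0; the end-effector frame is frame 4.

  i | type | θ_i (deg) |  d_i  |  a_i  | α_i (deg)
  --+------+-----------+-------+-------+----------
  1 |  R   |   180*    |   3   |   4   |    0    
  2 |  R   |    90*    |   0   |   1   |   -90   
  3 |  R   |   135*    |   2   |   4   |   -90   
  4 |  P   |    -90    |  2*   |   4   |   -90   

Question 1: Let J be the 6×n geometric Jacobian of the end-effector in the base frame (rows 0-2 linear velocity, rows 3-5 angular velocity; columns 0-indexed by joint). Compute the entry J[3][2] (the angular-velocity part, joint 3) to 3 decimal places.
1.000

axis z_2 = (1.0000,-0.0000,0.0000); lever o_n−o_2 = (6.0000,4.2426,-1.4142)
cross product → J_v[:, 2] = (0.0000,1.4142,4.2426)
J_ω[:, 2] = z_2
entry J[3][2] = 1.0000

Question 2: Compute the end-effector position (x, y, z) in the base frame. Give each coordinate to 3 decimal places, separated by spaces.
after link 1: o_1 = (-4.0000, 0.0000, 3.0000)
after link 2: o_2 = (-4.0000, -1.0000, 3.0000)
after link 3: o_3 = (-2.0000, 1.8284, 0.1716)
after link 4: o_4 = (2.0000, 3.2426, 1.5858)

2.000 3.243 1.586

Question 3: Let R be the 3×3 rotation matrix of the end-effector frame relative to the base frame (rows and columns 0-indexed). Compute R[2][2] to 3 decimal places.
-0.707

End-effector z-axis (col 2 of R) = (0.0000,0.7071,-0.7071)
R[2][2] = -0.7071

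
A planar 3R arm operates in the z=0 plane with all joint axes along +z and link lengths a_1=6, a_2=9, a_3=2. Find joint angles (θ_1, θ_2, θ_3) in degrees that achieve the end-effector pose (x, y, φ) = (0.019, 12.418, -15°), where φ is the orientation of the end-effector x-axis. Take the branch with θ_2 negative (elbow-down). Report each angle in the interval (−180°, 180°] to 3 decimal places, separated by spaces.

135.002 -60.006 -89.996

wrist centre = target − a_3·(cos φ, sin φ) = (-1.9129, 12.9356)
cos θ_2 = (170.9897−6²−9²)/(2·6·9) = 0.4999; θ_2 = -60.0063° (elbow-down)
β = atan2(12.9356,-1.9129) = 98.4116°; ψ = atan2(-7.7947,10.4991) = -36.5907°
θ_1 = β − ψ = 135.0024°
θ_3 = φ − θ_1 − θ_2 = -89.9961° (wrapped to (-180°,180°])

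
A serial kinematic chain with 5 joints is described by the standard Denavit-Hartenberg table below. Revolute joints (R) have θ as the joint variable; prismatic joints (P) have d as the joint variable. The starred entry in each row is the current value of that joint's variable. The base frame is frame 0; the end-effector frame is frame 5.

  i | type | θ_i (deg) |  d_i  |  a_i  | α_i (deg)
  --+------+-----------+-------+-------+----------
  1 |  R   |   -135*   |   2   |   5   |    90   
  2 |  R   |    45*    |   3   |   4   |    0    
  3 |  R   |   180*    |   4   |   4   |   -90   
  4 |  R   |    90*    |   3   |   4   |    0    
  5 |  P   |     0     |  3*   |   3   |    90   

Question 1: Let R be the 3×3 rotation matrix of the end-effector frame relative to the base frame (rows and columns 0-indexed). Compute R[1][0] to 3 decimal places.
End-effector x-axis (col 0 of R) = (0.7071,-0.7071,-0.0000)
R[1][0] = -0.7071

-0.707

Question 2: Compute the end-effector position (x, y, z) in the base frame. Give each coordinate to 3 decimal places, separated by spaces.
after link 1: o_1 = (-3.5355, -3.5355, 2.0000)
after link 2: o_2 = (-7.6569, -3.4142, 4.8284)
after link 3: o_3 = (-8.4853, 1.4142, 2.0000)
after link 4: o_4 = (-7.1569, -2.9142, -0.1213)
after link 5: o_5 = (-6.5355, -6.5355, -2.2426)

-6.536 -6.536 -2.243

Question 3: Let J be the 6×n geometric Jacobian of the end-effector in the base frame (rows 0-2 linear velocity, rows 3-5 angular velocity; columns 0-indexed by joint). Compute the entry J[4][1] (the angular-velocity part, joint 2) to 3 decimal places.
0.707

axis z_1 = (-0.7071,0.7071,0.0000); lever o_n−o_1 = (-3.0000,-3.0000,-4.2426)
cross product → J_v[:, 1] = (-3.0000,-3.0000,4.2426)
J_ω[:, 1] = z_1
entry J[4][1] = 0.7071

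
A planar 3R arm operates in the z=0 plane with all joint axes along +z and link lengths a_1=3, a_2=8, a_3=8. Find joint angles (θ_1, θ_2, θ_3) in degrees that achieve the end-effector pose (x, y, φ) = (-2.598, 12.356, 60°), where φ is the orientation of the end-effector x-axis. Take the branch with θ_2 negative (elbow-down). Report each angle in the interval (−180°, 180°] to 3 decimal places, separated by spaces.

wrist centre = target − a_3·(cos φ, sin φ) = (-6.5980, 5.4278)
cos θ_2 = (72.9946−3²−8²)/(2·3·8) = -0.0001; θ_2 = -90.0065° (elbow-down)
β = atan2(5.4278,-6.5980) = 140.5578°; ψ = atan2(-8.0000,2.9991) = -69.4496°
θ_1 = β − ψ = 210.0075°
θ_3 = φ − θ_1 − θ_2 = -60.0010° (wrapped to (-180°,180°])

-149.993 -90.006 -60.001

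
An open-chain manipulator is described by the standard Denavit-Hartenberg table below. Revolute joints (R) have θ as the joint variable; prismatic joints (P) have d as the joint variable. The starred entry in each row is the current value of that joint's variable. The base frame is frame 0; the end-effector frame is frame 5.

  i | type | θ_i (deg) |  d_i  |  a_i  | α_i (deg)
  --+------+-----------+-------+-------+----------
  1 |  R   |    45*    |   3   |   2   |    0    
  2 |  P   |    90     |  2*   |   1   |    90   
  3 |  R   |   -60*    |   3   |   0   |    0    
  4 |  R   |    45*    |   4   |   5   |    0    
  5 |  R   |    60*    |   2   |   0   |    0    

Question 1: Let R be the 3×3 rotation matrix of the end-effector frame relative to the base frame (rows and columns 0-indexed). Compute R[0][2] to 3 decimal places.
0.707

End-effector z-axis (col 2 of R) = (0.7071,0.7071,0.0000)
R[0][2] = 0.7071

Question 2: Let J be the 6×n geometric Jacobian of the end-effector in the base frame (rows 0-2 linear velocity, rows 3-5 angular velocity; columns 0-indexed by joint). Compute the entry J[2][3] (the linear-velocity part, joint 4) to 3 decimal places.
4.830

axis z_3 = (0.7071,0.7071,0.0000); lever o_n−o_3 = (0.8276,7.6577,-1.2941)
cross product → J_v[:, 3] = (-0.9151,0.9151,4.8296)
J_ω[:, 3] = z_3
entry J[2][3] = 4.8296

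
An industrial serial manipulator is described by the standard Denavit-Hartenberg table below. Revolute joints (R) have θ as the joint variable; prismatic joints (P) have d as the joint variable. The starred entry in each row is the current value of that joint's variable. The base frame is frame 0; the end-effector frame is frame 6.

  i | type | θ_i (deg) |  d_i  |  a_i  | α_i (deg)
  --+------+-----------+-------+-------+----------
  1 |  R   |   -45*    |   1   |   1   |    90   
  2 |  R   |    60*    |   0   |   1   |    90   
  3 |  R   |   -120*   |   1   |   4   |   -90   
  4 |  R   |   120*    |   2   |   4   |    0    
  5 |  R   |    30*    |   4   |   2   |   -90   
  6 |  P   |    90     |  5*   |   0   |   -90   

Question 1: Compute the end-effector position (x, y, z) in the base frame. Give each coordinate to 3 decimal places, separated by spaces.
4.577 -3.068 6.900

after link 1: o_1 = (0.7071, -0.7071, 1.0000)
after link 2: o_2 = (1.0607, -1.0607, 1.8660)
after link 3: o_3 = (3.4154, 1.4836, -0.3660)
after link 4: o_4 = (1.7424, 2.1213, 3.7321)
after link 5: o_5 = (3.0145, 1.5563, 7.9821)
after link 6: o_6 = (4.5772, -3.0682, 6.8995)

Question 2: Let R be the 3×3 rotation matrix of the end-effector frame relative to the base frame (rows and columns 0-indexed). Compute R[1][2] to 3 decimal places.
0.377

End-effector z-axis (col 2 of R) = (0.6834,0.3772,-0.6250)
R[1][2] = 0.3772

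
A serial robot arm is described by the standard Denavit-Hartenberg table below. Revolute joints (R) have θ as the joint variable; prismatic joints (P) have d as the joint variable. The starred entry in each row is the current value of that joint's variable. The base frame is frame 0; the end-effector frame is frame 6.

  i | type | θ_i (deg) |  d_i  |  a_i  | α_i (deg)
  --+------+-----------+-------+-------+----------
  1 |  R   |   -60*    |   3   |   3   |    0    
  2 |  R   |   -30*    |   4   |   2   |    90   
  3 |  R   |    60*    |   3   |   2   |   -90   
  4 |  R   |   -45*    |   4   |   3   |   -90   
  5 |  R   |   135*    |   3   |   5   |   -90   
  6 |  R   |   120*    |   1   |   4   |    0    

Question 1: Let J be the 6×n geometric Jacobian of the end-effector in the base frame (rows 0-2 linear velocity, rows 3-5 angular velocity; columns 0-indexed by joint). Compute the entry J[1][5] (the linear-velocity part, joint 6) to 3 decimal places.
axis z_5 = (0.5000,0.8624,-0.0795); lever o_n−o_5 = (-2.9495,2.8119,-0.6276)
cross product → J_v[:, 5] = (-0.3178,0.5482,3.9495)
J_ω[:, 5] = z_5
entry J[1][5] = 0.5482

0.548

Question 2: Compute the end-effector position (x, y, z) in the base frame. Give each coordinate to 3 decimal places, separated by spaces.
-1.949 -3.255 9.846

after link 1: o_1 = (1.5000, -2.5981, 3.0000)
after link 2: o_2 = (1.5000, -4.5981, 7.0000)
after link 3: o_3 = (-1.5000, -5.5981, 8.7321)
after link 4: o_4 = (-3.6213, -3.1946, 12.5692)
after link 5: o_5 = (1.0000, -6.0672, 10.4735)
after link 6: o_6 = (-1.9495, -3.2553, 9.8458)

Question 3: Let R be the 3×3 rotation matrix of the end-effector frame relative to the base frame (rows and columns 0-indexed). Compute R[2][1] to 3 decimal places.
0.987

End-effector y-axis (col 1 of R) = (-0.0795,0.1370,0.9874)
R[2][1] = 0.9874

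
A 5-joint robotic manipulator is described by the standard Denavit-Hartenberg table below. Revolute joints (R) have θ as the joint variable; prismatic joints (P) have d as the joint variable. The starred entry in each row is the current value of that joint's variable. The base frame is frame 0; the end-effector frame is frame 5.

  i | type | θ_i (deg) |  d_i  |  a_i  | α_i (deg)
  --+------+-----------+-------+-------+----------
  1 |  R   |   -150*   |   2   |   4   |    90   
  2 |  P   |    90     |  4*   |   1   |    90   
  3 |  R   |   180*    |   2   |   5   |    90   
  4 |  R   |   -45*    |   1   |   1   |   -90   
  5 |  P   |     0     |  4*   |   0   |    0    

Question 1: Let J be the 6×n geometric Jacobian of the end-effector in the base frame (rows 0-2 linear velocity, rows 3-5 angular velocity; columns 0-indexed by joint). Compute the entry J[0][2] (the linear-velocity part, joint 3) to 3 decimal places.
4.268

axis z_2 = (-0.8660,-0.5000,-0.0000); lever o_n−o_2 = (-4.0692,-1.1946,-8.5355)
cross product → J_v[:, 2] = (4.2678,-7.3920,-1.0000)
J_ω[:, 2] = z_2
entry J[0][2] = 4.2678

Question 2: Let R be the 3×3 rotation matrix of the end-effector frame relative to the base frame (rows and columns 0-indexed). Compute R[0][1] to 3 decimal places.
End-effector y-axis (col 1 of R) = (0.5000,-0.8660,-0.0000)
R[0][1] = 0.5000

0.500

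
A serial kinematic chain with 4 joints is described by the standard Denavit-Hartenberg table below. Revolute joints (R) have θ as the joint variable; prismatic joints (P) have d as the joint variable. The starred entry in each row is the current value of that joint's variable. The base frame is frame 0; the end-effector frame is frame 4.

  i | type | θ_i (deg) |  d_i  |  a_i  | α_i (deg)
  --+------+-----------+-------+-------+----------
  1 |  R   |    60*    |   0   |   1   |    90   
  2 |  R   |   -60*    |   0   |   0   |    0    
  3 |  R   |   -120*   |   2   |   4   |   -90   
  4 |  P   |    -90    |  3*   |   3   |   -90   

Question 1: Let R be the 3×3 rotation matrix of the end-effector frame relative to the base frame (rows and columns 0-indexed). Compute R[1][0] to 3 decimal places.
-0.500

End-effector x-axis (col 0 of R) = (0.8660,-0.5000,0.0000)
R[1][0] = -0.5000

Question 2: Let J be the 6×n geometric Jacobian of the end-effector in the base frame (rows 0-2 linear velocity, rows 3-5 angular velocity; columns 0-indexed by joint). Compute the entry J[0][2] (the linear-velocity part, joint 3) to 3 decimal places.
axis z_2 = (0.8660,-0.5000,0.0000); lever o_n−o_2 = (2.3301,-5.9641,-3.0000)
cross product → J_v[:, 2] = (1.5000,2.5981,-4.0000)
J_ω[:, 2] = z_2
entry J[0][2] = 1.5000

1.500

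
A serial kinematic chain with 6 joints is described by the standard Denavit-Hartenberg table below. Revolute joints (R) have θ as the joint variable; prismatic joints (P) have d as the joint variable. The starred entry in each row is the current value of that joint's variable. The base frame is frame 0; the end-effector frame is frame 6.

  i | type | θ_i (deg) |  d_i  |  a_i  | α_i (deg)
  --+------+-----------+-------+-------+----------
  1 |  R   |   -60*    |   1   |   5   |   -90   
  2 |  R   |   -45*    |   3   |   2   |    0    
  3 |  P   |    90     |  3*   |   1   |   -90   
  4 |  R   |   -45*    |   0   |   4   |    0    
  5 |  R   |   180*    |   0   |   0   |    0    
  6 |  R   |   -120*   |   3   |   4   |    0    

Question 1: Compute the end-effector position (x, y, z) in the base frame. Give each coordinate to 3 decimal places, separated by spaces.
11.615 -4.532 -5.146

after link 1: o_1 = (2.5000, -4.3301, 1.0000)
after link 2: o_2 = (5.8052, -4.0549, 2.4142)
after link 3: o_3 = (8.7568, -3.1672, 1.7071)
after link 4: o_4 = (12.2063, -3.4851, -0.2929)
after link 5: o_5 = (12.2063, -3.4851, -0.2929)
after link 6: o_6 = (11.6151, -4.5316, -5.1463)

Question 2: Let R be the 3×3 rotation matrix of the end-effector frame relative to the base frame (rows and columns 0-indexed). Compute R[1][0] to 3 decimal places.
-0.721

End-effector x-axis (col 0 of R) = (0.1174,-0.7209,-0.6830)
R[1][0] = -0.7209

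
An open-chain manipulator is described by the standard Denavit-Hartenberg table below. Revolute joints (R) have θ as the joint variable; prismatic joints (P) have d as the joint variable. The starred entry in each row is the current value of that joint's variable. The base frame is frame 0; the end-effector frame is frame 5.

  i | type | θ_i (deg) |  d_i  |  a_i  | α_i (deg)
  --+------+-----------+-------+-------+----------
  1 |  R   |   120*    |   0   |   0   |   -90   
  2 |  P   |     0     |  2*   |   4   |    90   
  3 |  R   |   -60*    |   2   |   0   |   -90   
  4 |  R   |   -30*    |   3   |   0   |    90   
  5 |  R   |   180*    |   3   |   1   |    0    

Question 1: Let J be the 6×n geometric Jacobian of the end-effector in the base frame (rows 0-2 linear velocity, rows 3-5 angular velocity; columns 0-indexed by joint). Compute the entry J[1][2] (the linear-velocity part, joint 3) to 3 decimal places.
axis z_2 = (0.0000,0.0000,1.0000); lever o_n−o_2 = (-3.7811,-0.5490,4.0981)
cross product → J_v[:, 2] = (0.5490,-3.7811,0.0000)
J_ω[:, 2] = z_2
entry J[1][2] = -3.7811

-3.781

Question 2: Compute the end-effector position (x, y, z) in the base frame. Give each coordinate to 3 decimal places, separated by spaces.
after link 1: o_1 = (0.0000, 0.0000, 0.0000)
after link 2: o_2 = (-3.7321, 2.4641, 0.0000)
after link 3: o_3 = (-3.7321, 2.4641, 2.0000)
after link 4: o_4 = (-6.3301, 3.9641, 2.0000)
after link 5: o_5 = (-7.5131, 1.9151, 4.0981)

-7.513 1.915 4.098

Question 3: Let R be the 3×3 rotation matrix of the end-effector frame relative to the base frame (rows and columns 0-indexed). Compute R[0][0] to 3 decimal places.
-0.433

End-effector x-axis (col 0 of R) = (-0.4330,-0.7500,-0.5000)
R[0][0] = -0.4330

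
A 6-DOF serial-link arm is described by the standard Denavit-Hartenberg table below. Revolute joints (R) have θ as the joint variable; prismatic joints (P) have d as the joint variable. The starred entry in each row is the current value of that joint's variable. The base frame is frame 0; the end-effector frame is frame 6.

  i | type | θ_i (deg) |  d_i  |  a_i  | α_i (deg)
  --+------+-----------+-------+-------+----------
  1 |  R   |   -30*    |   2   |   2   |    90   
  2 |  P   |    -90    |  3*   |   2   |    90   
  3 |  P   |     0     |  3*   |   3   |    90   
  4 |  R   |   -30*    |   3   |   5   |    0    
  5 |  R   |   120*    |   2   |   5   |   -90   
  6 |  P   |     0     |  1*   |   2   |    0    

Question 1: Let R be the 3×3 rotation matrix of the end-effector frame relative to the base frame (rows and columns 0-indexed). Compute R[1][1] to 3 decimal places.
End-effector y-axis (col 1 of R) = (-0.5000,-0.8660,0.0000)
R[1][1] = -0.8660

-0.866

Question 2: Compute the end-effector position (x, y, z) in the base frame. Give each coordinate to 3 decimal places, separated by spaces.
after link 1: o_1 = (1.7321, -1.0000, 2.0000)
after link 2: o_2 = (0.2321, -3.5981, 0.0000)
after link 3: o_3 = (-2.3660, -2.0981, -3.0000)
after link 4: o_4 = (1.2990, -0.7500, -7.3301)
after link 5: o_5 = (-2.0311, 3.4821, -7.3301)
after link 6: o_6 = (-3.7631, 4.4821, -6.3301)

-3.763 4.482 -6.330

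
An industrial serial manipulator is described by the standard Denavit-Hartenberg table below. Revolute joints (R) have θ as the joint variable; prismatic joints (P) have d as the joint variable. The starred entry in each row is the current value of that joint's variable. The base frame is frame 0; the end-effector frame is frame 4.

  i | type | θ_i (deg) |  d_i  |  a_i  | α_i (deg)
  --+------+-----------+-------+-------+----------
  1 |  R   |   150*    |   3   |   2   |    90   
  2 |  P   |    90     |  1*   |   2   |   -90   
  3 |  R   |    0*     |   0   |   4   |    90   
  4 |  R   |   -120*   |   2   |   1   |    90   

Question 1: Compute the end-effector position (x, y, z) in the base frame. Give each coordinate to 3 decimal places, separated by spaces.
after link 1: o_1 = (-1.7321, 1.0000, 3.0000)
after link 2: o_2 = (-1.2321, 1.8660, 5.0000)
after link 3: o_3 = (-1.2321, 1.8660, 9.0000)
after link 4: o_4 = (-0.9821, 4.0311, 8.5000)

-0.982 4.031 8.500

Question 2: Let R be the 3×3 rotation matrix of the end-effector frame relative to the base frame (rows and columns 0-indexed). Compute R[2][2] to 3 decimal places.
-0.866

End-effector z-axis (col 2 of R) = (0.4330,-0.2500,-0.8660)
R[2][2] = -0.8660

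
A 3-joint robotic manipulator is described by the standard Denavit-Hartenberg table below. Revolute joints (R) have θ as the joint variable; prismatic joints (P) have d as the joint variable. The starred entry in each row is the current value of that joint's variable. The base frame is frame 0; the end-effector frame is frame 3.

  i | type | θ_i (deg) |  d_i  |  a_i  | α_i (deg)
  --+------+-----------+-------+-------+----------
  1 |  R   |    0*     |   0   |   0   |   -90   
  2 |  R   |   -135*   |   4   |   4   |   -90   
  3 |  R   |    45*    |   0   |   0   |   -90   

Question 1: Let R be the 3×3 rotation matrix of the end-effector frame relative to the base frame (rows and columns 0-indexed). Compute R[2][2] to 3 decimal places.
End-effector z-axis (col 2 of R) = (0.5000,-0.7071,-0.5000)
R[2][2] = -0.5000

-0.500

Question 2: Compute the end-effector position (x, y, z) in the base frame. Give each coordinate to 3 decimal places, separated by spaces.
after link 1: o_1 = (0.0000, 0.0000, 0.0000)
after link 2: o_2 = (-2.8284, 4.0000, 2.8284)
after link 3: o_3 = (-2.8284, 4.0000, 2.8284)

-2.828 4.000 2.828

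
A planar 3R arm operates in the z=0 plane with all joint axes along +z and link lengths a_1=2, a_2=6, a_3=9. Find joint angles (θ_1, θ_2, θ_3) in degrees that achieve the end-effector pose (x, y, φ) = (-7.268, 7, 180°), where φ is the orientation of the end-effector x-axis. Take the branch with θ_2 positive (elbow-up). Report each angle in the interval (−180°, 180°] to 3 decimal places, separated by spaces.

30.000 60.000 90.000

wrist centre = target − a_3·(cos φ, sin φ) = (1.7320, 7.0000)
cos θ_2 = (51.9998−2²−6²)/(2·2·6) = 0.5000; θ_2 = 60.0005° (elbow-up)
β = atan2(7.0000,1.7320) = 76.1025°; ψ = atan2(5.1962,5.0000) = 46.1025°
θ_1 = β − ψ = 30.0000°
θ_3 = φ − θ_1 − θ_2 = 89.9995° (wrapped to (-180°,180°])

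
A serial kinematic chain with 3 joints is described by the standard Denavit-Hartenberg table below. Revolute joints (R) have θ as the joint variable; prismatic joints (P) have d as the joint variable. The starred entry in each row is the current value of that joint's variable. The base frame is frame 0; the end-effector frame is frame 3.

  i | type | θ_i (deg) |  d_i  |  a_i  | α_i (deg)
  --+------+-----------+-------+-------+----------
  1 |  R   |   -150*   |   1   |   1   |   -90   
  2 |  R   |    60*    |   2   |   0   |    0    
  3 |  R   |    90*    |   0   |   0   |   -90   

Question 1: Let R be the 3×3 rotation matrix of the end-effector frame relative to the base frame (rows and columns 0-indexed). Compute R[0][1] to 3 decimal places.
End-effector y-axis (col 1 of R) = (-0.5000,0.8660,-0.0000)
R[0][1] = -0.5000

-0.500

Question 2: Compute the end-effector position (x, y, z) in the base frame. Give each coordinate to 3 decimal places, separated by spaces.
after link 1: o_1 = (-0.8660, -0.5000, 1.0000)
after link 2: o_2 = (0.1340, -2.2321, 1.0000)
after link 3: o_3 = (0.1340, -2.2321, 1.0000)

0.134 -2.232 1.000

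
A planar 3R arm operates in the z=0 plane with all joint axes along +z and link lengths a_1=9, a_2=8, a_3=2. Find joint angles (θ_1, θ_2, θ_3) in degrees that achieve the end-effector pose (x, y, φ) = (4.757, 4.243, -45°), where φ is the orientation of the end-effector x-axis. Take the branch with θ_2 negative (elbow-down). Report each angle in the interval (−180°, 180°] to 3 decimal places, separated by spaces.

118.839 -134.999 -28.840

wrist centre = target − a_3·(cos φ, sin φ) = (3.3428, 5.6572)
cos θ_2 = (43.1783−9²−8²)/(2·9·8) = -0.7071; θ_2 = -134.9991° (elbow-down)
β = atan2(5.6572,3.3428) = 59.4216°; ψ = atan2(-5.6569,3.3432) = -59.4170°
θ_1 = β − ψ = 118.8387°
θ_3 = φ − θ_1 − θ_2 = -28.8396° (wrapped to (-180°,180°])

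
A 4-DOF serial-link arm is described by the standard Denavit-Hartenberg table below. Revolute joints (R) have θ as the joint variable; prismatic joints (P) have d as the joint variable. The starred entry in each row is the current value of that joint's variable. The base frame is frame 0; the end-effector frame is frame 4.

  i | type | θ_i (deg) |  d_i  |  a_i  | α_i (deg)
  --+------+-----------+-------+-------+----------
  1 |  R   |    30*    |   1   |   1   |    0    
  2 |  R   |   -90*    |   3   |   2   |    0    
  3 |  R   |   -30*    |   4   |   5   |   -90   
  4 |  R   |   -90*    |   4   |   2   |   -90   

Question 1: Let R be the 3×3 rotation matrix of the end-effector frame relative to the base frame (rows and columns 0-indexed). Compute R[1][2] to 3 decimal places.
End-effector z-axis (col 2 of R) = (0.0000,-1.0000,-0.0000)
R[1][2] = -1.0000

-1.000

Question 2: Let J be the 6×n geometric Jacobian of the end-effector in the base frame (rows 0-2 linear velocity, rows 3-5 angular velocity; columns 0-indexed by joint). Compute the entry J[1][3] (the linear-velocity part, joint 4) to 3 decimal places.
-2.000

axis z_3 = (1.0000,0.0000,0.0000); lever o_n−o_3 = (4.0000,0.0000,2.0000)
cross product → J_v[:, 3] = (0.0000,-2.0000,-0.0000)
J_ω[:, 3] = z_3
entry J[1][3] = -2.0000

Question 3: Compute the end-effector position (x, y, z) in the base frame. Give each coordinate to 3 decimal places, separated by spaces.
5.866 -6.232 10.000

after link 1: o_1 = (0.8660, 0.5000, 1.0000)
after link 2: o_2 = (1.8660, -1.2321, 4.0000)
after link 3: o_3 = (1.8660, -6.2321, 8.0000)
after link 4: o_4 = (5.8660, -6.2321, 10.0000)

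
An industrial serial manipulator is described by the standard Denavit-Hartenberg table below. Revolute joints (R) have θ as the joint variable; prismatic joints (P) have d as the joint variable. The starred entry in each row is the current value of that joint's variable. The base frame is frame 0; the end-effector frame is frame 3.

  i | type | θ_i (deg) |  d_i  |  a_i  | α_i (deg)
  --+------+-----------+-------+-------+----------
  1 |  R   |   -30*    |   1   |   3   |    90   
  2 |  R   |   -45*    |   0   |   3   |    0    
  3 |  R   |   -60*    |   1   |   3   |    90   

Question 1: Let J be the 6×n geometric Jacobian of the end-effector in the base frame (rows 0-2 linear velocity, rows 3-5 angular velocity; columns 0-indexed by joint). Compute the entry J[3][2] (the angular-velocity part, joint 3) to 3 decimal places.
axis z_2 = (-0.5000,-0.8660,0.0000); lever o_n−o_2 = (-1.1724,-0.4778,-2.8978)
cross product → J_v[:, 2] = (2.5095,-1.4489,-0.7765)
J_ω[:, 2] = z_2
entry J[3][2] = -0.5000

-0.500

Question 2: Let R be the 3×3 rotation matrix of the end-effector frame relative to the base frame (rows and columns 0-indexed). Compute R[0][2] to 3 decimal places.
End-effector z-axis (col 2 of R) = (-0.8365,0.4830,0.2588)
R[0][2] = -0.8365

-0.837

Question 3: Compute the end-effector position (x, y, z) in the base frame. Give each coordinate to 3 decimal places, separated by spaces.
after link 1: o_1 = (2.5981, -1.5000, 1.0000)
after link 2: o_2 = (4.4352, -2.5607, -1.1213)
after link 3: o_3 = (3.2628, -3.0385, -4.0191)

3.263 -3.038 -4.019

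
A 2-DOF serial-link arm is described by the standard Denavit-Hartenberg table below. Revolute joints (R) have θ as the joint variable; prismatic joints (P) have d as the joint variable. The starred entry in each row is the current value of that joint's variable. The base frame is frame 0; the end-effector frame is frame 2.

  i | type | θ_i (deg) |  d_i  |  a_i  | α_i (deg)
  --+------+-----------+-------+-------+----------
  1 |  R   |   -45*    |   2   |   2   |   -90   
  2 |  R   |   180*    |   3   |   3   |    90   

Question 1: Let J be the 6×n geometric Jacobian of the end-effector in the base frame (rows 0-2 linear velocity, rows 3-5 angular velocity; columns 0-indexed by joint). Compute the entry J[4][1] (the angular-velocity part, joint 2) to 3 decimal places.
0.707

axis z_1 = (0.7071,0.7071,0.0000); lever o_n−o_1 = (-0.0000,4.2426,-0.0000)
cross product → J_v[:, 1] = (-0.0000,0.0000,3.0000)
J_ω[:, 1] = z_1
entry J[4][1] = 0.7071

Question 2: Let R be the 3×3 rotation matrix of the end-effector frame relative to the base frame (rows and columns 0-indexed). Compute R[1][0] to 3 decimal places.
End-effector x-axis (col 0 of R) = (-0.7071,0.7071,-0.0000)
R[1][0] = 0.7071

0.707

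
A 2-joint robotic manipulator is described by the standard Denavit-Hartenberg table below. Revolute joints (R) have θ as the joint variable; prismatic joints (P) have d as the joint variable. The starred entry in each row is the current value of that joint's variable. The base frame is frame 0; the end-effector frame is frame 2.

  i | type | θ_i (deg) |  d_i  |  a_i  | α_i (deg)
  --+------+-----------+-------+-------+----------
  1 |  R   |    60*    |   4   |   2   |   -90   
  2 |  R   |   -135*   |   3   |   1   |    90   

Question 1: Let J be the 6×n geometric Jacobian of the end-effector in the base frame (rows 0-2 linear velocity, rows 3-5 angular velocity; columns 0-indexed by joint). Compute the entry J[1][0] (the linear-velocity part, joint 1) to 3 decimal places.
axis z_0 = ẑ; lever o_n−o_0 = (-1.9516,2.6197,4.7071)
cross product → J_v[:, 0] = (-2.6197,-1.9516,0.0000)
J_ω[:, 0] = z_0
entry J[1][0] = -1.9516

-1.952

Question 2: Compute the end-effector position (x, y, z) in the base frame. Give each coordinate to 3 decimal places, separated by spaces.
after link 1: o_1 = (1.0000, 1.7321, 4.0000)
after link 2: o_2 = (-1.9516, 2.6197, 4.7071)

-1.952 2.620 4.707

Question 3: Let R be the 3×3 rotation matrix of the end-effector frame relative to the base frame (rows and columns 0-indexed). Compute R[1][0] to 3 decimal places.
-0.612

End-effector x-axis (col 0 of R) = (-0.3536,-0.6124,0.7071)
R[1][0] = -0.6124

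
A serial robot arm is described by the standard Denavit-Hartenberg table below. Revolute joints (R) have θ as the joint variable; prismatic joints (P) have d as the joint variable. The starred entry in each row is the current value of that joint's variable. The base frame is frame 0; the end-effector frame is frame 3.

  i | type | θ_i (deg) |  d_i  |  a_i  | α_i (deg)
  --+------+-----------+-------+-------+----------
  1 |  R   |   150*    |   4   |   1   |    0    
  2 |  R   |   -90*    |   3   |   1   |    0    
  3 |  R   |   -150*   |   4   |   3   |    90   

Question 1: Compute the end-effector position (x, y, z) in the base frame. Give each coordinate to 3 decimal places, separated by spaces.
-0.366 -1.634 11.000

after link 1: o_1 = (-0.8660, 0.5000, 4.0000)
after link 2: o_2 = (-0.3660, 1.3660, 7.0000)
after link 3: o_3 = (-0.3660, -1.6340, 11.0000)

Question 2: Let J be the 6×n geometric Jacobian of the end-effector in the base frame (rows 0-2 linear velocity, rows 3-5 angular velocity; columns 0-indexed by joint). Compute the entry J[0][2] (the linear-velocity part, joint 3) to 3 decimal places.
axis z_2 = (0.0000,0.0000,1.0000); lever o_n−o_2 = (0.0000,-3.0000,4.0000)
cross product → J_v[:, 2] = (3.0000,0.0000,-0.0000)
J_ω[:, 2] = z_2
entry J[0][2] = 3.0000

3.000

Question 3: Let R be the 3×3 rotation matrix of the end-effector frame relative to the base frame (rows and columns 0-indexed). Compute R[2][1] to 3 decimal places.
1.000

End-effector y-axis (col 1 of R) = (0.0000,0.0000,1.0000)
R[2][1] = 1.0000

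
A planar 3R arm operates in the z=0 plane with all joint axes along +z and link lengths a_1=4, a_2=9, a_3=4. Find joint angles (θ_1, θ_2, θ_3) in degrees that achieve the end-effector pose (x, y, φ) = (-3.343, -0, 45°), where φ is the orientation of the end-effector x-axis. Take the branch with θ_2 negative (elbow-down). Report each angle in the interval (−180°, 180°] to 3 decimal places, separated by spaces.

wrist centre = target − a_3·(cos φ, sin φ) = (-6.1714, -2.8284)
cos θ_2 = (46.0865−4²−9²)/(2·4·9) = -0.7071; θ_2 = -135.0020° (elbow-down)
β = atan2(-2.8284,-6.1714) = -155.3775°; ψ = atan2(-6.3637,-2.3642) = -110.3805°
θ_1 = β − ψ = -44.9970°
θ_3 = φ − θ_1 − θ_2 = -135.0009° (wrapped to (-180°,180°])

-44.997 -135.002 -135.001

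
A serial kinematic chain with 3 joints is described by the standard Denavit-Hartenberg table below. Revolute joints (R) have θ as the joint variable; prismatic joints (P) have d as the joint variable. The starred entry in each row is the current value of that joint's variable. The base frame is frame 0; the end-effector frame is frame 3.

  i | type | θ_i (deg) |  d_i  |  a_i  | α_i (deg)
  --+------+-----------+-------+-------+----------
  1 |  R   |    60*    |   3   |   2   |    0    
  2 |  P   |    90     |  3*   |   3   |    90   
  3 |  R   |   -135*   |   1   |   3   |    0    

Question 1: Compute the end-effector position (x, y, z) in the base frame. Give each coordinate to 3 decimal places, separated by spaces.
after link 1: o_1 = (1.0000, 1.7321, 3.0000)
after link 2: o_2 = (-1.5981, 3.2321, 6.0000)
after link 3: o_3 = (0.7390, 3.0374, 3.8787)

0.739 3.037 3.879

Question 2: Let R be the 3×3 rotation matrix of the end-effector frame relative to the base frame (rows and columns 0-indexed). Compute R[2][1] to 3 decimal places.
End-effector y-axis (col 1 of R) = (-0.6124,0.3536,-0.7071)
R[2][1] = -0.7071

-0.707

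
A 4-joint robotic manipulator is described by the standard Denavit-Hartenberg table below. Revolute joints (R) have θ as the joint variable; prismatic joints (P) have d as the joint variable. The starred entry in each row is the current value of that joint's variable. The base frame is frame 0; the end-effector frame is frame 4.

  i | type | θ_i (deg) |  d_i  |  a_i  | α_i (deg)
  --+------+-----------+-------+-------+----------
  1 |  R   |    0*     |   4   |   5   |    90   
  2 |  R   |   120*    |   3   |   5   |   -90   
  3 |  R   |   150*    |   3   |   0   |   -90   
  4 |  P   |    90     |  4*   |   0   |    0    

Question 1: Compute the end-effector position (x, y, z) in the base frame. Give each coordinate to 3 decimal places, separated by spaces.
0.902 -6.464 5.098

after link 1: o_1 = (5.0000, 0.0000, 4.0000)
after link 2: o_2 = (2.5000, -3.0000, 8.3301)
after link 3: o_3 = (-0.0981, -3.0000, 6.8301)
after link 4: o_4 = (0.9019, -6.4641, 5.0981)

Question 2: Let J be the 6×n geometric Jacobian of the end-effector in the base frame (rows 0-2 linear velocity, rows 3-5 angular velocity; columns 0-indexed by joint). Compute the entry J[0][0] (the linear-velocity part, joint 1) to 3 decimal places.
6.464

axis z_0 = ẑ; lever o_n−o_0 = (0.9019,-6.4641,5.0981)
cross product → J_v[:, 0] = (6.4641,0.9019,-0.0000)
J_ω[:, 0] = z_0
entry J[0][0] = 6.4641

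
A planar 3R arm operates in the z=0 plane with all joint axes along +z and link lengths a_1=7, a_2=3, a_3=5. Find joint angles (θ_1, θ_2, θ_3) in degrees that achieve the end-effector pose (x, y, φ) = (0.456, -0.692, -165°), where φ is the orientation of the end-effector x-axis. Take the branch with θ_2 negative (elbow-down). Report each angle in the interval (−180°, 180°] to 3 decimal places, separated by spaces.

wrist centre = target − a_3·(cos φ, sin φ) = (5.2856, 0.6021)
cos θ_2 = (28.3004−7²−3²)/(2·7·3) = -0.7071; θ_2 = -135.0022° (elbow-down)
β = atan2(0.6021,5.2856) = 6.4987°; ψ = atan2(-2.1212,4.8786) = -23.4997°
θ_1 = β − ψ = 29.9983°
θ_3 = φ − θ_1 − θ_2 = -59.9961° (wrapped to (-180°,180°])

29.998 -135.002 -59.996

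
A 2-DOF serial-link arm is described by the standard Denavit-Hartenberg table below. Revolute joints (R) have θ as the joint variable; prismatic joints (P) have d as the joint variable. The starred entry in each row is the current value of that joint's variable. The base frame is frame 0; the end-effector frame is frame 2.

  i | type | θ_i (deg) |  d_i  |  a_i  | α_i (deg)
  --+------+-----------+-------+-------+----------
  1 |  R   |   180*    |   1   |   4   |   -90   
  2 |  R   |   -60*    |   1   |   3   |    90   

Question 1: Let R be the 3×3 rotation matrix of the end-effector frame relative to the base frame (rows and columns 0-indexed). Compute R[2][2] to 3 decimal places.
0.500

End-effector z-axis (col 2 of R) = (0.8660,-0.0000,0.5000)
R[2][2] = 0.5000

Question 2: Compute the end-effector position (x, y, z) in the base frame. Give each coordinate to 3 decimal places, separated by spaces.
-5.500 -1.000 3.598

after link 1: o_1 = (-4.0000, 0.0000, 1.0000)
after link 2: o_2 = (-5.5000, -1.0000, 3.5981)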